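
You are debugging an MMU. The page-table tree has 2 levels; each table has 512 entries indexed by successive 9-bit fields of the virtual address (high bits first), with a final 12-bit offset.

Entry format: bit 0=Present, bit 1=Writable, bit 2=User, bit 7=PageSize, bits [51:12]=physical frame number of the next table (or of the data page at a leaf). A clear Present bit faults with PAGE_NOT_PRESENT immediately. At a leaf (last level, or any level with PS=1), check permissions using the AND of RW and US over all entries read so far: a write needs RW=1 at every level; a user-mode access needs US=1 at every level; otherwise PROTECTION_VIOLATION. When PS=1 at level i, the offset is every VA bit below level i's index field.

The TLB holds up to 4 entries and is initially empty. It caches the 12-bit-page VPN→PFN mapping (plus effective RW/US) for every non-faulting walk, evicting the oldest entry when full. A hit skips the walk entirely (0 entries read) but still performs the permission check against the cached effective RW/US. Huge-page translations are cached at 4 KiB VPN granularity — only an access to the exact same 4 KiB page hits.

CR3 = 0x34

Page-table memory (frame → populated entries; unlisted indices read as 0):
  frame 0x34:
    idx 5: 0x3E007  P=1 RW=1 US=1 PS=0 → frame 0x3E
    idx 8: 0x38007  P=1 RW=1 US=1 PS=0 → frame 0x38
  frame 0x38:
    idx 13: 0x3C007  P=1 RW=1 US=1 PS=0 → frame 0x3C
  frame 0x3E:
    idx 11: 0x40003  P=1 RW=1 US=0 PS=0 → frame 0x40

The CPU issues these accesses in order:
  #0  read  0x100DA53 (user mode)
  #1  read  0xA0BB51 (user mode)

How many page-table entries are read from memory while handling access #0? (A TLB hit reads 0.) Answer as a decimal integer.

Per-access translation:
#0 VA=0x100DA53 (r,user):
  lvl0: tbl 0x34, slot 8 ⇒ 0x38007 (P1/RW1/US1/PS0)
  lvl1: tbl 0x38, slot 13 ⇒ 0x3C007 (P1/RW1/US1/PS0)
  ✓ 0x3CA53  — 2 lookups
#1 VA=0xA0BB51 (r,user):
  lvl0: tbl 0x34, slot 5 ⇒ 0x3E007 (P1/RW1/US1/PS0)
  lvl1: tbl 0x3E, slot 11 ⇒ 0x40003 (P1/RW1/US0/PS0)
  → PROTECTION_VIOLATION  (2 entries read)

Entries read for #0: 2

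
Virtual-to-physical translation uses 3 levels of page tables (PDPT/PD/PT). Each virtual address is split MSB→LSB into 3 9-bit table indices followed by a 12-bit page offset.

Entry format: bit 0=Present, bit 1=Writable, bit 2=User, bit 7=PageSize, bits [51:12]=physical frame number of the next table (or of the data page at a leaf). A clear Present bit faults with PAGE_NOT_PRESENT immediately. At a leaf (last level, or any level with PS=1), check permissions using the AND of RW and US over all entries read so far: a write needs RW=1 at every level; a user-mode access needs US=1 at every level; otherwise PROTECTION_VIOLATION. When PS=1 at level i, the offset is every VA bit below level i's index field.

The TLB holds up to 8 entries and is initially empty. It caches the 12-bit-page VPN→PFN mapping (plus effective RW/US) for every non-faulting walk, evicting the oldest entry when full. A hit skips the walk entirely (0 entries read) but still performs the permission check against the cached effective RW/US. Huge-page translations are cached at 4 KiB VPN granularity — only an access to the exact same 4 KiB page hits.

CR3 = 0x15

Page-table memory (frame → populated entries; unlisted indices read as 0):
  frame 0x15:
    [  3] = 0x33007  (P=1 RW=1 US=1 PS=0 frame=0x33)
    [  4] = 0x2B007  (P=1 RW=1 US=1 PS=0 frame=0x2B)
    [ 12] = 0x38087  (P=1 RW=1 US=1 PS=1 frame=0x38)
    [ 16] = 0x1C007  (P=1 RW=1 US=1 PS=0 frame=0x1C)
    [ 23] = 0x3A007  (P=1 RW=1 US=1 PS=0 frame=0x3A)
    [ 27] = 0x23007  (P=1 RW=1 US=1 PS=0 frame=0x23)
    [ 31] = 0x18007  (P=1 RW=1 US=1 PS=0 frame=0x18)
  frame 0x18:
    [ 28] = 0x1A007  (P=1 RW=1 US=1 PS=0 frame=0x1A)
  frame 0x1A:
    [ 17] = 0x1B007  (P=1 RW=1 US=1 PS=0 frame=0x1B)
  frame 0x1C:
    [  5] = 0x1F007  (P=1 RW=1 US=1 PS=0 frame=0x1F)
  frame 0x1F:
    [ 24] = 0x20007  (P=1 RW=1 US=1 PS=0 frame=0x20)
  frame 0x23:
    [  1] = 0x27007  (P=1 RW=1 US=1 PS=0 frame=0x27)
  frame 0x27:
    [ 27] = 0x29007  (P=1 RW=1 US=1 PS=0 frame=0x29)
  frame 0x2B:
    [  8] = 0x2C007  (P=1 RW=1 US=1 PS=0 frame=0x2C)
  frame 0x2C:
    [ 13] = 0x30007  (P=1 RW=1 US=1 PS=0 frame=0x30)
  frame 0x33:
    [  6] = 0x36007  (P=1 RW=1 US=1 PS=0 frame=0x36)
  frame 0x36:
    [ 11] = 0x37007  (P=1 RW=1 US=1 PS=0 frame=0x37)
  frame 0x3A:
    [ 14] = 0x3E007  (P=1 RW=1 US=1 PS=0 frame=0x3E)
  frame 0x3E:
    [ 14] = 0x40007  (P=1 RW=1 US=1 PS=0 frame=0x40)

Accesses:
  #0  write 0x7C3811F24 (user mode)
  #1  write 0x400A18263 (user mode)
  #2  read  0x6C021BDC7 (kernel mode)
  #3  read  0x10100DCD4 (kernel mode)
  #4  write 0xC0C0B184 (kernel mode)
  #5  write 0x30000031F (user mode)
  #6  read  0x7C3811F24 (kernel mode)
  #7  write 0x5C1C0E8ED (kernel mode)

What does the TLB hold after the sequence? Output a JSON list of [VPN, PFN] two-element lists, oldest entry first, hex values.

Per-access translation:
#0 VA=0x7C3811F24 (w,user):
  lvl0: tbl 0x15, slot 31 ⇒ 0x18007 (P1/RW1/US1/PS0)
  lvl1: tbl 0x18, slot 28 ⇒ 0x1A007 (P1/RW1/US1/PS0)
  lvl2: tbl 0x1A, slot 17 ⇒ 0x1B007 (P1/RW1/US1/PS0)
  ⇒ phys 0x1BF24  [3 reads]
#1 VA=0x400A18263 (w,user):
  lvl0: tbl 0x15, slot 16 ⇒ 0x1C007 (P1/RW1/US1/PS0)
  lvl1: tbl 0x1C, slot 5 ⇒ 0x1F007 (P1/RW1/US1/PS0)
  lvl2: tbl 0x1F, slot 24 ⇒ 0x20007 (P1/RW1/US1/PS0)
  ⇒ phys 0x20263  [3 reads]
#2 VA=0x6C021BDC7 (r,kernel):
  lvl0: tbl 0x15, slot 27 ⇒ 0x23007 (P1/RW1/US1/PS0)
  lvl1: tbl 0x23, slot 1 ⇒ 0x27007 (P1/RW1/US1/PS0)
  lvl2: tbl 0x27, slot 27 ⇒ 0x29007 (P1/RW1/US1/PS0)
  ⇒ phys 0x29DC7  [3 reads]
#3 VA=0x10100DCD4 (r,kernel):
  lvl0: tbl 0x15, slot 4 ⇒ 0x2B007 (P1/RW1/US1/PS0)
  lvl1: tbl 0x2B, slot 8 ⇒ 0x2C007 (P1/RW1/US1/PS0)
  lvl2: tbl 0x2C, slot 13 ⇒ 0x30007 (P1/RW1/US1/PS0)
  ⇒ phys 0x30CD4  [3 reads]
#4 VA=0xC0C0B184 (w,kernel):
  lvl0: tbl 0x15, slot 3 ⇒ 0x33007 (P1/RW1/US1/PS0)
  lvl1: tbl 0x33, slot 6 ⇒ 0x36007 (P1/RW1/US1/PS0)
  lvl2: tbl 0x36, slot 11 ⇒ 0x37007 (P1/RW1/US1/PS0)
  ⇒ phys 0x37184  [3 reads]
#5 VA=0x30000031F (w,user):
  lvl0: tbl 0x15, slot 12 ⇒ 0x38087 (P1/RW1/US1/PS1)
  ⇒ phys 0x3831F (huge @L0)  [1 reads]
#6 VA=0x7C3811F24 (r,kernel):
  TLB hit vpn=0x7C3811 → PA=0x1BF24
#7 VA=0x5C1C0E8ED (w,kernel):
  lvl0: tbl 0x15, slot 23 ⇒ 0x3A007 (P1/RW1/US1/PS0)
  lvl1: tbl 0x3A, slot 14 ⇒ 0x3E007 (P1/RW1/US1/PS0)
  lvl2: tbl 0x3E, slot 14 ⇒ 0x40007 (P1/RW1/US1/PS0)
  ⇒ phys 0x408ED  [3 reads]

TLB: [["0x7C3811", "0x1B"], ["0x400A18", "0x20"], ["0x6C021B", "0x29"], ["0x10100D", "0x30"], ["0xC0C0B", "0x37"], ["0x300000", "0x38"], ["0x5C1C0E", "0x40"]]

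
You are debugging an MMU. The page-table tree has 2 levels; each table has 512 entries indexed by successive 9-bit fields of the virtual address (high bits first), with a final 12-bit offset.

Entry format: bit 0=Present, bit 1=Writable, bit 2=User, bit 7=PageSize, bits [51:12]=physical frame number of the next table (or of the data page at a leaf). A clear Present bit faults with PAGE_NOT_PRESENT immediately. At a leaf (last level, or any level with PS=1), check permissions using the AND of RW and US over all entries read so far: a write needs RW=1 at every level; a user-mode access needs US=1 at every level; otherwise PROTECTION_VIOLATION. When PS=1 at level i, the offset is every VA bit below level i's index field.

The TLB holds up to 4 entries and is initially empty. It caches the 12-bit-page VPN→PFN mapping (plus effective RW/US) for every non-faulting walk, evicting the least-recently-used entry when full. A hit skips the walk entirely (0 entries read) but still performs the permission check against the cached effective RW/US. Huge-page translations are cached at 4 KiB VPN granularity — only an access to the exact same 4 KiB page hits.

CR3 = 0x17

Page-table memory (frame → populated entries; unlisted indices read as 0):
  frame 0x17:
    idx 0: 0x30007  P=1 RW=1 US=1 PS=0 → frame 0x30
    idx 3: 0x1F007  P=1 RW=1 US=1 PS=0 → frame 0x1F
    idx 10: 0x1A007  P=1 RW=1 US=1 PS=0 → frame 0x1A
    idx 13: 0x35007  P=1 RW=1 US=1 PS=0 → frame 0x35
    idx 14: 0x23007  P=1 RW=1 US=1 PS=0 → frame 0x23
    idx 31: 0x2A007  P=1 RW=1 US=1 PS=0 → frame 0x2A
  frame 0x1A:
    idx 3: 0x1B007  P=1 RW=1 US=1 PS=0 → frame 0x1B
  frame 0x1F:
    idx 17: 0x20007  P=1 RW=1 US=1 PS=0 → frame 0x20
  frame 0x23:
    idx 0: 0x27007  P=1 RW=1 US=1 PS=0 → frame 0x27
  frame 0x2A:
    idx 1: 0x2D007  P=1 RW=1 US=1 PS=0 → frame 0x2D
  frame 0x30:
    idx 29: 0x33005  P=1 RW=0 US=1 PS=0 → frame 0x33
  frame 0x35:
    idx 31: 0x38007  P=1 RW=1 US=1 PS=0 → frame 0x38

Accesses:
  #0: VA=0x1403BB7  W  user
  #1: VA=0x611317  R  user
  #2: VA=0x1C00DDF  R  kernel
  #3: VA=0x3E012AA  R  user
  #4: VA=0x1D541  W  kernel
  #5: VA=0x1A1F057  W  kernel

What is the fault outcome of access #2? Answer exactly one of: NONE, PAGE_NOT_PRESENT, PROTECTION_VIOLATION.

Walk each access:
#0 VA=0x1403BB7 (w,user):
  L0 @0x17[10] → 0x1A007  P=1,RW=1,US=1,PS=0
  L1 @0x1A[3] → 0x1B007  P=1,RW=1,US=1,PS=0
  ⇒ phys 0x1BBB7  [2 reads]
#1 VA=0x611317 (r,user):
  L0 @0x17[3] → 0x1F007  P=1,RW=1,US=1,PS=0
  L1 @0x1F[17] → 0x20007  P=1,RW=1,US=1,PS=0
  ⇒ phys 0x20317  [2 reads]
#2 VA=0x1C00DDF (r,kernel):
  L0 @0x17[14] → 0x23007  P=1,RW=1,US=1,PS=0
  L1 @0x23[0] → 0x27007  P=1,RW=1,US=1,PS=0
  ⇒ phys 0x27DDF  [2 reads]
#3 VA=0x3E012AA (r,user):
  L0 @0x17[31] → 0x2A007  P=1,RW=1,US=1,PS=0
  L1 @0x2A[1] → 0x2D007  P=1,RW=1,US=1,PS=0
  ⇒ phys 0x2D2AA  [2 reads]
#4 VA=0x1D541 (w,kernel):
  L0 @0x17[0] → 0x30007  P=1,RW=1,US=1,PS=0
  L1 @0x30[29] → 0x33005  P=1,RW=0,US=1,PS=0
  ⇒ fault: PROTECTION_VIOLATION  — 2 lookups
#5 VA=0x1A1F057 (w,kernel):
  L0 @0x17[13] → 0x35007  P=1,RW=1,US=1,PS=0
  L1 @0x35[31] → 0x38007  P=1,RW=1,US=1,PS=0
  ⇒ phys 0x38057  [2 reads]

Access #2 fault: NONE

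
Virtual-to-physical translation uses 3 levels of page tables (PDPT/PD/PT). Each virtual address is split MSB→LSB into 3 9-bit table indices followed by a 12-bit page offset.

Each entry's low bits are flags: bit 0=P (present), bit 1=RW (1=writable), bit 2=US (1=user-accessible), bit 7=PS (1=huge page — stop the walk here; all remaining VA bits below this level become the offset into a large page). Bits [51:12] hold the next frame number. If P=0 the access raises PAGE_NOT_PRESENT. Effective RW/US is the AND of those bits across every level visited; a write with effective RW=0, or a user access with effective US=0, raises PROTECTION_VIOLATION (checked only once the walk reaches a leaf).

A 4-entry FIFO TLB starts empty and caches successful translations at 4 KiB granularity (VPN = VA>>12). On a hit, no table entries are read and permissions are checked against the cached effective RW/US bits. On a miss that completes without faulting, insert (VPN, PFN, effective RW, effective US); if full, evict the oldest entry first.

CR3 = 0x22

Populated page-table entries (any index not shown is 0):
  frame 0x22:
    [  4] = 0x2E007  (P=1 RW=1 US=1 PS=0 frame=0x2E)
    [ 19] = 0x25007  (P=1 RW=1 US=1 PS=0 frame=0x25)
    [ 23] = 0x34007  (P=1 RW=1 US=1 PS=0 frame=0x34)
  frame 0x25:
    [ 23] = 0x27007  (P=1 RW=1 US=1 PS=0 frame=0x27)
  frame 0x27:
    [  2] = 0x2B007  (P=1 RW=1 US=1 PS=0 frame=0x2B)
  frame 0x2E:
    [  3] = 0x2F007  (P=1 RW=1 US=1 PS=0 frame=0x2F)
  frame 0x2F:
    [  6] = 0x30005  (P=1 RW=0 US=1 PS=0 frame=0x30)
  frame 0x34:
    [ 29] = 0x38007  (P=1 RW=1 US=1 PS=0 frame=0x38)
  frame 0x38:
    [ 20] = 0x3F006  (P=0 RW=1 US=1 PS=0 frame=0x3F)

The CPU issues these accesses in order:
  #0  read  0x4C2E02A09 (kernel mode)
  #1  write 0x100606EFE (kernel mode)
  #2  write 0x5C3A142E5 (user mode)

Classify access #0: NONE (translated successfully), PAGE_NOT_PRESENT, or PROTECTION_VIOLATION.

Walk each access:
#0 VA=0x4C2E02A09 (r,kernel):
  [0] read 0x22 idx=19: raw=0x25007 flags P=1 W=1 U=1 S=0
  [1] read 0x25 idx=23: raw=0x27007 flags P=1 W=1 U=1 S=0
  [2] read 0x27 idx=2: raw=0x2B007 flags P=1 W=1 U=1 S=0
  ⇒ phys 0x2BA09  [3 reads]
#1 VA=0x100606EFE (w,kernel):
  [0] read 0x22 idx=4: raw=0x2E007 flags P=1 W=1 U=1 S=0
  [1] read 0x2E idx=3: raw=0x2F007 flags P=1 W=1 U=1 S=0
  [2] read 0x2F idx=6: raw=0x30005 flags P=1 W=0 U=1 S=0
  → PROTECTION_VIOLATION  (3 entries read)
#2 VA=0x5C3A142E5 (w,user):
  [0] read 0x22 idx=23: raw=0x34007 flags P=1 W=1 U=1 S=0
  [1] read 0x34 idx=29: raw=0x38007 flags P=1 W=1 U=1 S=0
  [2] read 0x38 idx=20: raw=0x3F006 flags P=0 W=1 U=1 S=0
  → PAGE_NOT_PRESENT  (3 entries read)

Access #0 fault: NONE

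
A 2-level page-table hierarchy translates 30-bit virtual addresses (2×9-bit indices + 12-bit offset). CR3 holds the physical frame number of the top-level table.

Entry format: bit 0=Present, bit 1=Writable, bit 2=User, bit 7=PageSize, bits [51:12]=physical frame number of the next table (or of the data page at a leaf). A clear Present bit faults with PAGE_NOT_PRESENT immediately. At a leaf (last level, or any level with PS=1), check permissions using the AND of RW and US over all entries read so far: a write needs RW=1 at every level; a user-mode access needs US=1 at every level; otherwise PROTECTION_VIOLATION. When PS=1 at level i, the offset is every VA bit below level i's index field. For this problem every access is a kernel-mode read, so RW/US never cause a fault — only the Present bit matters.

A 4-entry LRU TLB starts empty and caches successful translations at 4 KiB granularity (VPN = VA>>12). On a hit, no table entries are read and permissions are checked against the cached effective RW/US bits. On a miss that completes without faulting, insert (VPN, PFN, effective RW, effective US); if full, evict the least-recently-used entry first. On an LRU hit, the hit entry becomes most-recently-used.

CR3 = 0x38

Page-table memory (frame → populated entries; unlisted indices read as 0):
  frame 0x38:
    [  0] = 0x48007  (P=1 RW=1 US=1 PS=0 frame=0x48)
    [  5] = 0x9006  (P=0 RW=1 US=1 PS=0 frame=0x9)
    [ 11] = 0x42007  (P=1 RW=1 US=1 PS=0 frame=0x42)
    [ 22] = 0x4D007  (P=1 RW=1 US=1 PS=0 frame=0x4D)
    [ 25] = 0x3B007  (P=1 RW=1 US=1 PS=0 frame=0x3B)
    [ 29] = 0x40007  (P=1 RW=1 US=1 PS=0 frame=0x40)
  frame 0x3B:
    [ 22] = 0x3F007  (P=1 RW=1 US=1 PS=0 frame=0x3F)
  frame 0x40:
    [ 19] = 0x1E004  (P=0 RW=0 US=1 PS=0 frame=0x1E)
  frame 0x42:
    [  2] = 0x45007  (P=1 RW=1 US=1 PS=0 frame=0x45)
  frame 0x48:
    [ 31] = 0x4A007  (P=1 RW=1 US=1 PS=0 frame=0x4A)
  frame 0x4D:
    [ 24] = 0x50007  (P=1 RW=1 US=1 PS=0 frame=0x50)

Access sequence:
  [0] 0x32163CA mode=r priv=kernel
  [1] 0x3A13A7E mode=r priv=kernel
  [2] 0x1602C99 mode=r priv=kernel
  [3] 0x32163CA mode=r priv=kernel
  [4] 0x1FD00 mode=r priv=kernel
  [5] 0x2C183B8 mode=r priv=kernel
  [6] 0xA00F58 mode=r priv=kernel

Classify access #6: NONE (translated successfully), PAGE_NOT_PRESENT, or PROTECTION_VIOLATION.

Per-access translation:
#0 VA=0x32163CA (r,kernel):
  L0: frame=0x38 idx=25 entry=0x3B007 [P=1 RW=1 US=1 PS=0]
  L1: frame=0x3B idx=22 entry=0x3F007 [P=1 RW=1 US=1 PS=0]
  ⇒ phys 0x3F3CA  [2 reads]
#1 VA=0x3A13A7E (r,kernel):
  L0: frame=0x38 idx=29 entry=0x40007 [P=1 RW=1 US=1 PS=0]
  L1: frame=0x40 idx=19 entry=0x1E004 [P=0 RW=0 US=1 PS=0]
  ⇒ fault: PAGE_NOT_PRESENT  — 2 lookups
#2 VA=0x1602C99 (r,kernel):
  L0: frame=0x38 idx=11 entry=0x42007 [P=1 RW=1 US=1 PS=0]
  L1: frame=0x42 idx=2 entry=0x45007 [P=1 RW=1 US=1 PS=0]
  ⇒ phys 0x45C99  [2 reads]
#3 VA=0x32163CA (r,kernel):
  TLB hit vpn=0x3216 → PA=0x3F3CA
#4 VA=0x1FD00 (r,kernel):
  L0: frame=0x38 idx=0 entry=0x48007 [P=1 RW=1 US=1 PS=0]
  L1: frame=0x48 idx=31 entry=0x4A007 [P=1 RW=1 US=1 PS=0]
  ⇒ phys 0x4AD00  [2 reads]
#5 VA=0x2C183B8 (r,kernel):
  L0: frame=0x38 idx=22 entry=0x4D007 [P=1 RW=1 US=1 PS=0]
  L1: frame=0x4D idx=24 entry=0x50007 [P=1 RW=1 US=1 PS=0]
  ⇒ phys 0x503B8  [2 reads]
#6 VA=0xA00F58 (r,kernel):
  L0: frame=0x38 idx=5 entry=0x9006 [P=0 RW=1 US=1 PS=0]
  ⇒ fault: PAGE_NOT_PRESENT  — 1 lookups

Access #6 fault: PAGE_NOT_PRESENT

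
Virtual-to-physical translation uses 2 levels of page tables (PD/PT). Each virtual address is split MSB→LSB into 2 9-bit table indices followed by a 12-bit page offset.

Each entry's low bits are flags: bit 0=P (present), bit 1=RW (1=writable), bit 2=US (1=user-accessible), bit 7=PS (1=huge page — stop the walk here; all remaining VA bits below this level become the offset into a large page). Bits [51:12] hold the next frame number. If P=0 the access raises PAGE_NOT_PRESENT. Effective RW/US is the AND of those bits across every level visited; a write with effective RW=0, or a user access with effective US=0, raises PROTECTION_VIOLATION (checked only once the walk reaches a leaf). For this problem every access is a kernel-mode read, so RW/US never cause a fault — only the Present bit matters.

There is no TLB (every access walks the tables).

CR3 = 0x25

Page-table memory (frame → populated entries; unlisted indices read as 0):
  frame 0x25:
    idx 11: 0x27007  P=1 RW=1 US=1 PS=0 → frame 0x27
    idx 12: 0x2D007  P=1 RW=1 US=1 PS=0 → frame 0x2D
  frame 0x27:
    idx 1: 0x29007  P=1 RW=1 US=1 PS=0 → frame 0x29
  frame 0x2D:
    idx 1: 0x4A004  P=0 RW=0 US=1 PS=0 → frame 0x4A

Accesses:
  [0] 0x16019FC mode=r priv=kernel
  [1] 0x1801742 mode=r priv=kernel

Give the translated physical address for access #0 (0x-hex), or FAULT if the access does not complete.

Per-access translation:
#0 VA=0x16019FC (r,kernel):
  L0: frame=0x25 idx=11 entry=0x27007 [P=1 RW=1 US=1 PS=0]
  L1: frame=0x27 idx=1 entry=0x29007 [P=1 RW=1 US=1 PS=0]
  → PA=0x299FC  (2 entries read)
#1 VA=0x1801742 (r,kernel):
  L0: frame=0x25 idx=12 entry=0x2D007 [P=1 RW=1 US=1 PS=0]
  L1: frame=0x2D idx=1 entry=0x4A004 [P=0 RW=0 US=1 PS=0]
  ⇒ fault: PAGE_NOT_PRESENT  — 2 lookups

Access #0 PA: 0x299FC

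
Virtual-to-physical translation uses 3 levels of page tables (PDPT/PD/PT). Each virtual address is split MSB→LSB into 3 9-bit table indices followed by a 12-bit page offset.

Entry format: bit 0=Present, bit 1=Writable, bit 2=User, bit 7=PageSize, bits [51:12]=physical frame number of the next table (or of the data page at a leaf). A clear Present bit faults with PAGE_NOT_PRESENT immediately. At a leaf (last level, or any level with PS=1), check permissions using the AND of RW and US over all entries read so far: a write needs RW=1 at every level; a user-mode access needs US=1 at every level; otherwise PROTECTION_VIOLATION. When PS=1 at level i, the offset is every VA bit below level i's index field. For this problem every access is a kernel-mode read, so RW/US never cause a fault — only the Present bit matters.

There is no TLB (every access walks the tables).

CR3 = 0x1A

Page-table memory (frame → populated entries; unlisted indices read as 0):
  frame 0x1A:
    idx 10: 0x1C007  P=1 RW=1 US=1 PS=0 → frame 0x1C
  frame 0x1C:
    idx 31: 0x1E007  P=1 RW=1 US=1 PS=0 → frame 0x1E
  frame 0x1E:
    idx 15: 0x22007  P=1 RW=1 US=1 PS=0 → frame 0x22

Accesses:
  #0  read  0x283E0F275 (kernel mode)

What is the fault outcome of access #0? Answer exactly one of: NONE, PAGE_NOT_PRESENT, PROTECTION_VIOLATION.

Walk each access:
#0 VA=0x283E0F275 (r,kernel):
  L0: frame=0x1A idx=10 entry=0x1C007 [P=1 RW=1 US=1 PS=0]
  L1: frame=0x1C idx=31 entry=0x1E007 [P=1 RW=1 US=1 PS=0]
  L2: frame=0x1E idx=15 entry=0x22007 [P=1 RW=1 US=1 PS=0]
  → PA=0x22275  (3 entries read)

Access #0 fault: NONE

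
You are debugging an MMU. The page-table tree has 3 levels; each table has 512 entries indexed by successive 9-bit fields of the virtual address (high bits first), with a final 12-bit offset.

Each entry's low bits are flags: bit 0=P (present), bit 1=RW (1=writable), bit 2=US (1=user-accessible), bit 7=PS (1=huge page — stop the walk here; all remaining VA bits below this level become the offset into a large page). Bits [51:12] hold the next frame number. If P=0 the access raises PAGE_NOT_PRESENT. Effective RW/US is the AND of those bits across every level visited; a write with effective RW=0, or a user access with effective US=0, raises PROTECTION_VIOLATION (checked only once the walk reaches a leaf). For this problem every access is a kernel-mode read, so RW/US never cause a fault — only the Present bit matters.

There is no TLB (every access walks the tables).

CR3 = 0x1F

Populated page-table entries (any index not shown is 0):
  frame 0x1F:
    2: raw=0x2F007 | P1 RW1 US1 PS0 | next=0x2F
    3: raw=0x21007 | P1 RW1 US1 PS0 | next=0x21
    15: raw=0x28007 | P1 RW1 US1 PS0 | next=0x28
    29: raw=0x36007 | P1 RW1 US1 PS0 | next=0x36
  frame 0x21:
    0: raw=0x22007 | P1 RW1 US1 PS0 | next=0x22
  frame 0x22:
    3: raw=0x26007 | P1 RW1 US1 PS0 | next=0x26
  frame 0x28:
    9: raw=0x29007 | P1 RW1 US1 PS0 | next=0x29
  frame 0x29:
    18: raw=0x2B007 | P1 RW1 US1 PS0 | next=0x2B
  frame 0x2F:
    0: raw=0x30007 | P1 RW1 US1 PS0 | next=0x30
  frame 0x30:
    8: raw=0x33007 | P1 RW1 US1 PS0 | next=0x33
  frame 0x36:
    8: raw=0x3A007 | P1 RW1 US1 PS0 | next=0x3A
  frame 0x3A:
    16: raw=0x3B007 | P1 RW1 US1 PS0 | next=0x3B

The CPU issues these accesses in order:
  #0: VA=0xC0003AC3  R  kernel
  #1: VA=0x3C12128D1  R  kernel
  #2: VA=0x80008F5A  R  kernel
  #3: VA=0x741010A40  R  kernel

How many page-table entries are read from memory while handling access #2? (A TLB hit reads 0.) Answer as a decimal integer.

Per-access translation:
#0 VA=0xC0003AC3 (r,kernel):
  lvl0: tbl 0x1F, slot 3 ⇒ 0x21007 (P1/RW1/US1/PS0)
  lvl1: tbl 0x21, slot 0 ⇒ 0x22007 (P1/RW1/US1/PS0)
  lvl2: tbl 0x22, slot 3 ⇒ 0x26007 (P1/RW1/US1/PS0)
  ✓ 0x26AC3  — 3 lookups
#1 VA=0x3C12128D1 (r,kernel):
  lvl0: tbl 0x1F, slot 15 ⇒ 0x28007 (P1/RW1/US1/PS0)
  lvl1: tbl 0x28, slot 9 ⇒ 0x29007 (P1/RW1/US1/PS0)
  lvl2: tbl 0x29, slot 18 ⇒ 0x2B007 (P1/RW1/US1/PS0)
  ✓ 0x2B8D1  — 3 lookups
#2 VA=0x80008F5A (r,kernel):
  lvl0: tbl 0x1F, slot 2 ⇒ 0x2F007 (P1/RW1/US1/PS0)
  lvl1: tbl 0x2F, slot 0 ⇒ 0x30007 (P1/RW1/US1/PS0)
  lvl2: tbl 0x30, slot 8 ⇒ 0x33007 (P1/RW1/US1/PS0)
  ✓ 0x33F5A  — 3 lookups
#3 VA=0x741010A40 (r,kernel):
  lvl0: tbl 0x1F, slot 29 ⇒ 0x36007 (P1/RW1/US1/PS0)
  lvl1: tbl 0x36, slot 8 ⇒ 0x3A007 (P1/RW1/US1/PS0)
  lvl2: tbl 0x3A, slot 16 ⇒ 0x3B007 (P1/RW1/US1/PS0)
  ✓ 0x3BA40  — 3 lookups

Entries read for #2: 3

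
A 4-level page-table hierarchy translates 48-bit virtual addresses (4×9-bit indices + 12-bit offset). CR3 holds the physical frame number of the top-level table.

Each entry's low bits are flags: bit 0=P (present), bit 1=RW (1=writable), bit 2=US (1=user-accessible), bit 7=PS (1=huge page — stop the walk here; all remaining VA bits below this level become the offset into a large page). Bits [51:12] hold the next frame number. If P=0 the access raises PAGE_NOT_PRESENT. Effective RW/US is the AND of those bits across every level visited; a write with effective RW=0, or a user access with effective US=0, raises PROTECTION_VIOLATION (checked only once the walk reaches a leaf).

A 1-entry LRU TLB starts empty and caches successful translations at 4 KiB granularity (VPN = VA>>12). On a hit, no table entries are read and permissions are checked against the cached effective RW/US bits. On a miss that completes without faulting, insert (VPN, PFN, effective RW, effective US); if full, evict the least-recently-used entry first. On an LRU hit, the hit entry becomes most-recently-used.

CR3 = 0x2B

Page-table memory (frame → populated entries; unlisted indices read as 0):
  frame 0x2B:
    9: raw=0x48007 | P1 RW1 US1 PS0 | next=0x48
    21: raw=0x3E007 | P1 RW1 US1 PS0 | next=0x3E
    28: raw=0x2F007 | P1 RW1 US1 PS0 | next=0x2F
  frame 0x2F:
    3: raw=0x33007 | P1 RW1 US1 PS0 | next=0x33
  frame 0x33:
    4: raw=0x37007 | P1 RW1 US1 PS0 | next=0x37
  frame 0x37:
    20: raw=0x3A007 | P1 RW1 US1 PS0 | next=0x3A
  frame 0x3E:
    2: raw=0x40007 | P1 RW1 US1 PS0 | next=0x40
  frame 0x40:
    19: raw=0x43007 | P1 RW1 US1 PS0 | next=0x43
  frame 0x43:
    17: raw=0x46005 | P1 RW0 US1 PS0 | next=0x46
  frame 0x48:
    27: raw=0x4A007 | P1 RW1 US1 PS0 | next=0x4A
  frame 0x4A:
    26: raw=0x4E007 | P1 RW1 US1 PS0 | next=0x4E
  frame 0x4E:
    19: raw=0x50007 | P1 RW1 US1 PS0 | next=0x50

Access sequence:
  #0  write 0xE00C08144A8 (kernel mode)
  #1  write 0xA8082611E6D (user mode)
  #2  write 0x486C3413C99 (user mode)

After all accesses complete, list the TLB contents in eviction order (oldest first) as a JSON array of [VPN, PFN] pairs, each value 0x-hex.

Per-access translation:
#0 VA=0xE00C08144A8 (w,kernel):
  L0: frame=0x2B idx=28 entry=0x2F007 [P=1 RW=1 US=1 PS=0]
  L1: frame=0x2F idx=3 entry=0x33007 [P=1 RW=1 US=1 PS=0]
  L2: frame=0x33 idx=4 entry=0x37007 [P=1 RW=1 US=1 PS=0]
  L3: frame=0x37 idx=20 entry=0x3A007 [P=1 RW=1 US=1 PS=0]
  ⇒ phys 0x3A4A8  [4 reads]
#1 VA=0xA8082611E6D (w,user):
  L0: frame=0x2B idx=21 entry=0x3E007 [P=1 RW=1 US=1 PS=0]
  L1: frame=0x3E idx=2 entry=0x40007 [P=1 RW=1 US=1 PS=0]
  L2: frame=0x40 idx=19 entry=0x43007 [P=1 RW=1 US=1 PS=0]
  L3: frame=0x43 idx=17 entry=0x46005 [P=1 RW=0 US=1 PS=0]
  ✗ PROTECTION_VIOLATION  [4 reads]
#2 VA=0x486C3413C99 (w,user):
  L0: frame=0x2B idx=9 entry=0x48007 [P=1 RW=1 US=1 PS=0]
  L1: frame=0x48 idx=27 entry=0x4A007 [P=1 RW=1 US=1 PS=0]
  L2: frame=0x4A idx=26 entry=0x4E007 [P=1 RW=1 US=1 PS=0]
  L3: frame=0x4E idx=19 entry=0x50007 [P=1 RW=1 US=1 PS=0]
  ⇒ phys 0x50C99  [4 reads]

TLB: [["0x486C3413", "0x50"]]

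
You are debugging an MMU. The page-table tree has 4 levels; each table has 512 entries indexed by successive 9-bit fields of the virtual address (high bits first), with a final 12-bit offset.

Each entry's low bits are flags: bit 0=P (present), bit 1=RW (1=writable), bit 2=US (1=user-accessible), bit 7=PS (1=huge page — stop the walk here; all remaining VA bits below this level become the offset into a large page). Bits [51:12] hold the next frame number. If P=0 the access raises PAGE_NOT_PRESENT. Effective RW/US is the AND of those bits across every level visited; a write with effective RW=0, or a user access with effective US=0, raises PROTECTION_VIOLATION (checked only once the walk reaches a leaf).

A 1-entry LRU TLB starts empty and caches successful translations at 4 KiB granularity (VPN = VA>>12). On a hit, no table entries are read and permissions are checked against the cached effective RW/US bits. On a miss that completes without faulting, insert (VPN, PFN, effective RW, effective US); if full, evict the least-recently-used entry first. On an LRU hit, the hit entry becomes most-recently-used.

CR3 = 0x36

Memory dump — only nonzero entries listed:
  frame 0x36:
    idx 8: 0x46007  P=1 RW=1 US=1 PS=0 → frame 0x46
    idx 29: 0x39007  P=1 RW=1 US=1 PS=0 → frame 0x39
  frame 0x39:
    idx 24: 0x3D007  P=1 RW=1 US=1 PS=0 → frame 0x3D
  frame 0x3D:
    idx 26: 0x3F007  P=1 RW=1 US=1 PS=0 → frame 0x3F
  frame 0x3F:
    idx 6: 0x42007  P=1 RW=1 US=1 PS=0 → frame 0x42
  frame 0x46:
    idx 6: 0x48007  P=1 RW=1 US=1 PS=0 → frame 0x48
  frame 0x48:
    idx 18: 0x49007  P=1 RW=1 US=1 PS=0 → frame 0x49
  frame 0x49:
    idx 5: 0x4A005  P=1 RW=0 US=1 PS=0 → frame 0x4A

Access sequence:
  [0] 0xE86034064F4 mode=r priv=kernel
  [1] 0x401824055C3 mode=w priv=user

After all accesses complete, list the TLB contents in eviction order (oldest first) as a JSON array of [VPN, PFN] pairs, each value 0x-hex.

Per-access translation:
#0 VA=0xE86034064F4 (r,kernel):
  lvl0: tbl 0x36, slot 29 ⇒ 0x39007 (P1/RW1/US1/PS0)
  lvl1: tbl 0x39, slot 24 ⇒ 0x3D007 (P1/RW1/US1/PS0)
  lvl2: tbl 0x3D, slot 26 ⇒ 0x3F007 (P1/RW1/US1/PS0)
  lvl3: tbl 0x3F, slot 6 ⇒ 0x42007 (P1/RW1/US1/PS0)
  → PA=0x424F4  (4 entries read)
#1 VA=0x401824055C3 (w,user):
  lvl0: tbl 0x36, slot 8 ⇒ 0x46007 (P1/RW1/US1/PS0)
  lvl1: tbl 0x46, slot 6 ⇒ 0x48007 (P1/RW1/US1/PS0)
  lvl2: tbl 0x48, slot 18 ⇒ 0x49007 (P1/RW1/US1/PS0)
  lvl3: tbl 0x49, slot 5 ⇒ 0x4A005 (P1/RW0/US1/PS0)
  ✗ PROTECTION_VIOLATION  [4 reads]

TLB: [["0xE8603406", "0x42"]]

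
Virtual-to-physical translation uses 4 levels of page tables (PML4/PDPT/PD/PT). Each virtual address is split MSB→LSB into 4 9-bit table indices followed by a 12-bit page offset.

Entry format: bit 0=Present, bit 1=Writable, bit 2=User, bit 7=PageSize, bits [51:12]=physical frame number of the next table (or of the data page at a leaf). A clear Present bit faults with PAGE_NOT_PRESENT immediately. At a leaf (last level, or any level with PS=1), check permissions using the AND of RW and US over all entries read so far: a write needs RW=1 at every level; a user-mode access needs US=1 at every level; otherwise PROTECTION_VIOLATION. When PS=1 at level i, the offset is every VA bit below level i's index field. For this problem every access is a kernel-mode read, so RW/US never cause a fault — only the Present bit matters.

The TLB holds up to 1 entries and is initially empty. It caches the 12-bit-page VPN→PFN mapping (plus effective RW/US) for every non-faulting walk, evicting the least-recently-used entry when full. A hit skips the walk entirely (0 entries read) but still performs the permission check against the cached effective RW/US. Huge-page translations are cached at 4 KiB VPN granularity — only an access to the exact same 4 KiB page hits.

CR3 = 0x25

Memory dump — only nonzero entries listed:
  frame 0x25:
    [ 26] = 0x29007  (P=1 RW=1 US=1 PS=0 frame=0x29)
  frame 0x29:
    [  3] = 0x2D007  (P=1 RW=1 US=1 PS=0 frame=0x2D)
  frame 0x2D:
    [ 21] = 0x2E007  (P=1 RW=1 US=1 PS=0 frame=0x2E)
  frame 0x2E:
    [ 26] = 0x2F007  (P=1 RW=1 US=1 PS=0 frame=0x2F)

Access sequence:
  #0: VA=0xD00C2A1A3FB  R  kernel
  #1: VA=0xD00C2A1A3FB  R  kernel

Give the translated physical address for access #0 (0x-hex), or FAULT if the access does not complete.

Trace:
#0 VA=0xD00C2A1A3FB (r,kernel):
  L0 @0x25[26] → 0x29007  P=1,RW=1,US=1,PS=0
  L1 @0x29[3] → 0x2D007  P=1,RW=1,US=1,PS=0
  L2 @0x2D[21] → 0x2E007  P=1,RW=1,US=1,PS=0
  L3 @0x2E[26] → 0x2F007  P=1,RW=1,US=1,PS=0
  → PA=0x2F3FB  (4 entries read)
#1 VA=0xD00C2A1A3FB (r,kernel):
  TLB hit vpn=0xD00C2A1A → PA=0x2F3FB

Access #0 PA: 0x2F3FB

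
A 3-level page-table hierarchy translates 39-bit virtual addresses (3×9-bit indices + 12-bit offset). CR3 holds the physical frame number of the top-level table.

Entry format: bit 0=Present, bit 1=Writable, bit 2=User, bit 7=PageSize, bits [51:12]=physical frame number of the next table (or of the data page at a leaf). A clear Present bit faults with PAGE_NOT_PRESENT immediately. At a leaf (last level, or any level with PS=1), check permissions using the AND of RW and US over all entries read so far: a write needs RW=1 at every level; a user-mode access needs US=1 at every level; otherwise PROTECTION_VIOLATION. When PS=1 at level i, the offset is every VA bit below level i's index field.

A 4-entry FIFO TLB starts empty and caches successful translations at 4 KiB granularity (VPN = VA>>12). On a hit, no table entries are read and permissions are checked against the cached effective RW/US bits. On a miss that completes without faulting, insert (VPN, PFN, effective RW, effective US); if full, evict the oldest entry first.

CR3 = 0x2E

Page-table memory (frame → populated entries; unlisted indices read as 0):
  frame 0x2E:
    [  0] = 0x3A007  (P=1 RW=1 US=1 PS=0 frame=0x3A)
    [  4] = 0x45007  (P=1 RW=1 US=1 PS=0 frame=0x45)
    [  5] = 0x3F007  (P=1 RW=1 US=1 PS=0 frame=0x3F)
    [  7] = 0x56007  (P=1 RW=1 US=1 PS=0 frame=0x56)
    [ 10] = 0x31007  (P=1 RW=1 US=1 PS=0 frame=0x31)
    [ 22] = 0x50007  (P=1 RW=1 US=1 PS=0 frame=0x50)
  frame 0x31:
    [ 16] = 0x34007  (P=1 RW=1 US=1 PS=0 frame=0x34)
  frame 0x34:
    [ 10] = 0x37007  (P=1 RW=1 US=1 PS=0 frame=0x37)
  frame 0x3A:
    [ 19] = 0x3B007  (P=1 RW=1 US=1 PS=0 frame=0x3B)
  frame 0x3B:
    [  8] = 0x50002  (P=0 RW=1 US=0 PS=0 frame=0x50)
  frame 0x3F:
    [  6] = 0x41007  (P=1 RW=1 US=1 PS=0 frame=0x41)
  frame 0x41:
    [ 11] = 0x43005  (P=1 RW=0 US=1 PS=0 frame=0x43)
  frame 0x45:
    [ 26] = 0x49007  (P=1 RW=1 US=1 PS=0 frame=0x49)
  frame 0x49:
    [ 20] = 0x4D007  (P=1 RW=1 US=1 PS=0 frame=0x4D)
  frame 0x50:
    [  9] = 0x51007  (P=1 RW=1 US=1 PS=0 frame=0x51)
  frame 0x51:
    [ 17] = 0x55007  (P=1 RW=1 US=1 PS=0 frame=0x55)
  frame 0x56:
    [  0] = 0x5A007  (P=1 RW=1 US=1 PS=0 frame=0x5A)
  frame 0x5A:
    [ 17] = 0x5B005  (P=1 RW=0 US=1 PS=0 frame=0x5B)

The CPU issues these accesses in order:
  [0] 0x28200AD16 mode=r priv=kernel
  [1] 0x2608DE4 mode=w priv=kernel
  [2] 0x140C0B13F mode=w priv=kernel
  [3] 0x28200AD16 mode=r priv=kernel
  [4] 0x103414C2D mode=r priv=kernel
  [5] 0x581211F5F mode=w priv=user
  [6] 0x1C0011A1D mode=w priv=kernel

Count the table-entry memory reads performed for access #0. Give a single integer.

Walk each access:
#0 VA=0x28200AD16 (r,kernel):
  L0: frame=0x2E idx=10 entry=0x31007 [P=1 RW=1 US=1 PS=0]
  L1: frame=0x31 idx=16 entry=0x34007 [P=1 RW=1 US=1 PS=0]
  L2: frame=0x34 idx=10 entry=0x37007 [P=1 RW=1 US=1 PS=0]
  ✓ 0x37D16  — 3 lookups
#1 VA=0x2608DE4 (w,kernel):
  L0: frame=0x2E idx=0 entry=0x3A007 [P=1 RW=1 US=1 PS=0]
  L1: frame=0x3A idx=19 entry=0x3B007 [P=1 RW=1 US=1 PS=0]
  L2: frame=0x3B idx=8 entry=0x50002 [P=0 RW=1 US=0 PS=0]
  ⇒ fault: PAGE_NOT_PRESENT  — 3 lookups
#2 VA=0x140C0B13F (w,kernel):
  L0: frame=0x2E idx=5 entry=0x3F007 [P=1 RW=1 US=1 PS=0]
  L1: frame=0x3F idx=6 entry=0x41007 [P=1 RW=1 US=1 PS=0]
  L2: frame=0x41 idx=11 entry=0x43005 [P=1 RW=0 US=1 PS=0]
  ⇒ fault: PROTECTION_VIOLATION  — 3 lookups
#3 VA=0x28200AD16 (r,kernel):
  TLB hit vpn=0x28200A → PA=0x37D16
#4 VA=0x103414C2D (r,kernel):
  L0: frame=0x2E idx=4 entry=0x45007 [P=1 RW=1 US=1 PS=0]
  L1: frame=0x45 idx=26 entry=0x49007 [P=1 RW=1 US=1 PS=0]
  L2: frame=0x49 idx=20 entry=0x4D007 [P=1 RW=1 US=1 PS=0]
  ✓ 0x4DC2D  — 3 lookups
#5 VA=0x581211F5F (w,user):
  L0: frame=0x2E idx=22 entry=0x50007 [P=1 RW=1 US=1 PS=0]
  L1: frame=0x50 idx=9 entry=0x51007 [P=1 RW=1 US=1 PS=0]
  L2: frame=0x51 idx=17 entry=0x55007 [P=1 RW=1 US=1 PS=0]
  ✓ 0x55F5F  — 3 lookups
#6 VA=0x1C0011A1D (w,kernel):
  L0: frame=0x2E idx=7 entry=0x56007 [P=1 RW=1 US=1 PS=0]
  L1: frame=0x56 idx=0 entry=0x5A007 [P=1 RW=1 US=1 PS=0]
  L2: frame=0x5A idx=17 entry=0x5B005 [P=1 RW=0 US=1 PS=0]
  ⇒ fault: PROTECTION_VIOLATION  — 3 lookups

Entries read for #0: 3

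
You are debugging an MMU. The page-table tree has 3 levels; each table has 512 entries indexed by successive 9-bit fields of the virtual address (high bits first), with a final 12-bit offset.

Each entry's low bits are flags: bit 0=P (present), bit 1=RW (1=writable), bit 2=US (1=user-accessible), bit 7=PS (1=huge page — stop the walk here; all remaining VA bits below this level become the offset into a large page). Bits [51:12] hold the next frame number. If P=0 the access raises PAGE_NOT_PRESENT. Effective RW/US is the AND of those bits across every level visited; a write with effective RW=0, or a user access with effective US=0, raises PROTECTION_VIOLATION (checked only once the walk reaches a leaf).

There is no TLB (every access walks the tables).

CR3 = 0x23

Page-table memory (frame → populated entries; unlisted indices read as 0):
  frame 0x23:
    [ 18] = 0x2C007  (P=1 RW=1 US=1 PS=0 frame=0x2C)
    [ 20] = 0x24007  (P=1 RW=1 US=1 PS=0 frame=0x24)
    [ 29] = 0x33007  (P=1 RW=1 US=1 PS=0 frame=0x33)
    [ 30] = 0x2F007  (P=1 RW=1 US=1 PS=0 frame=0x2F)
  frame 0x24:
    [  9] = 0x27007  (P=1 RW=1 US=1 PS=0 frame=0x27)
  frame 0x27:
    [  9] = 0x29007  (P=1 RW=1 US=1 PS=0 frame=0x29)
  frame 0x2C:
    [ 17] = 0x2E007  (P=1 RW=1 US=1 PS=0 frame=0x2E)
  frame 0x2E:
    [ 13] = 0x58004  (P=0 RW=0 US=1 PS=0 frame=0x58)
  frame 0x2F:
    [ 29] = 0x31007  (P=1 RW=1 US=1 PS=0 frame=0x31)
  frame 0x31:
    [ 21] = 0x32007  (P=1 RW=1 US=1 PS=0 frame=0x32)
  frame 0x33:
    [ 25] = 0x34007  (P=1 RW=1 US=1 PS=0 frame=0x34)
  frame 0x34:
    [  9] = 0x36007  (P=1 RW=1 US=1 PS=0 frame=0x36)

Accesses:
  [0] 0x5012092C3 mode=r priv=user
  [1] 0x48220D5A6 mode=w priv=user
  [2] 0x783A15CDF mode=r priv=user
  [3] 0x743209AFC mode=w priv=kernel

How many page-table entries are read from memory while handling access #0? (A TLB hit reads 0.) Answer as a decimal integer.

Walk each access:
#0 VA=0x5012092C3 (r,user):
  L0: frame=0x23 idx=20 entry=0x24007 [P=1 RW=1 US=1 PS=0]
  L1: frame=0x24 idx=9 entry=0x27007 [P=1 RW=1 US=1 PS=0]
  L2: frame=0x27 idx=9 entry=0x29007 [P=1 RW=1 US=1 PS=0]
  ⇒ phys 0x292C3  [3 reads]
#1 VA=0x48220D5A6 (w,user):
  L0: frame=0x23 idx=18 entry=0x2C007 [P=1 RW=1 US=1 PS=0]
  L1: frame=0x2C idx=17 entry=0x2E007 [P=1 RW=1 US=1 PS=0]
  L2: frame=0x2E idx=13 entry=0x58004 [P=0 RW=0 US=1 PS=0]
  ✗ PAGE_NOT_PRESENT  [3 reads]
#2 VA=0x783A15CDF (r,user):
  L0: frame=0x23 idx=30 entry=0x2F007 [P=1 RW=1 US=1 PS=0]
  L1: frame=0x2F idx=29 entry=0x31007 [P=1 RW=1 US=1 PS=0]
  L2: frame=0x31 idx=21 entry=0x32007 [P=1 RW=1 US=1 PS=0]
  ⇒ phys 0x32CDF  [3 reads]
#3 VA=0x743209AFC (w,kernel):
  L0: frame=0x23 idx=29 entry=0x33007 [P=1 RW=1 US=1 PS=0]
  L1: frame=0x33 idx=25 entry=0x34007 [P=1 RW=1 US=1 PS=0]
  L2: frame=0x34 idx=9 entry=0x36007 [P=1 RW=1 US=1 PS=0]
  ⇒ phys 0x36AFC  [3 reads]

Entries read for #0: 3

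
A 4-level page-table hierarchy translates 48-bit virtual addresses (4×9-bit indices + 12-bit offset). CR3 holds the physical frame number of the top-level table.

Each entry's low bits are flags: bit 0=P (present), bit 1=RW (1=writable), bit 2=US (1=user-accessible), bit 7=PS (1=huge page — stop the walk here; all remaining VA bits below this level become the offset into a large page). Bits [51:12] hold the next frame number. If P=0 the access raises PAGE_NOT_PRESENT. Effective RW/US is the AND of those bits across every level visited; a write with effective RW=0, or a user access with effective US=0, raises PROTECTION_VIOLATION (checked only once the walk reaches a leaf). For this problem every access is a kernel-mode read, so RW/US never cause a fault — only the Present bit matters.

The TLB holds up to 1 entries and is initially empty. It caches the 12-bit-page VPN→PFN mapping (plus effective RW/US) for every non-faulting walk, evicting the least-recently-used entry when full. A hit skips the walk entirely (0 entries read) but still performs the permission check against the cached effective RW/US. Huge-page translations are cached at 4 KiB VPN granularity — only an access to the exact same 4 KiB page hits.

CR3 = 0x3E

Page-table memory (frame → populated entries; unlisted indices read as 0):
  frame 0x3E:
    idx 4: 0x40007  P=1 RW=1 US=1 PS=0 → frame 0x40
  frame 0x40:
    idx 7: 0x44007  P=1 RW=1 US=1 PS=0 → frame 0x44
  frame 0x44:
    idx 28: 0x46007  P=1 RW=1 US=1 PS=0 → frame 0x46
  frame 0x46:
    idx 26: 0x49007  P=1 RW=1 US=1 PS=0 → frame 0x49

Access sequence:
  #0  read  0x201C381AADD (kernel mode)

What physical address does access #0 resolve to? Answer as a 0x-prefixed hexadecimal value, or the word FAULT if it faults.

Walk each access:
#0 VA=0x201C381AADD (r,kernel):
  L0: frame=0x3E idx=4 entry=0x40007 [P=1 RW=1 US=1 PS=0]
  L1: frame=0x40 idx=7 entry=0x44007 [P=1 RW=1 US=1 PS=0]
  L2: frame=0x44 idx=28 entry=0x46007 [P=1 RW=1 US=1 PS=0]
  L3: frame=0x46 idx=26 entry=0x49007 [P=1 RW=1 US=1 PS=0]
  → PA=0x49ADD  (4 entries read)

Access #0 PA: 0x49ADD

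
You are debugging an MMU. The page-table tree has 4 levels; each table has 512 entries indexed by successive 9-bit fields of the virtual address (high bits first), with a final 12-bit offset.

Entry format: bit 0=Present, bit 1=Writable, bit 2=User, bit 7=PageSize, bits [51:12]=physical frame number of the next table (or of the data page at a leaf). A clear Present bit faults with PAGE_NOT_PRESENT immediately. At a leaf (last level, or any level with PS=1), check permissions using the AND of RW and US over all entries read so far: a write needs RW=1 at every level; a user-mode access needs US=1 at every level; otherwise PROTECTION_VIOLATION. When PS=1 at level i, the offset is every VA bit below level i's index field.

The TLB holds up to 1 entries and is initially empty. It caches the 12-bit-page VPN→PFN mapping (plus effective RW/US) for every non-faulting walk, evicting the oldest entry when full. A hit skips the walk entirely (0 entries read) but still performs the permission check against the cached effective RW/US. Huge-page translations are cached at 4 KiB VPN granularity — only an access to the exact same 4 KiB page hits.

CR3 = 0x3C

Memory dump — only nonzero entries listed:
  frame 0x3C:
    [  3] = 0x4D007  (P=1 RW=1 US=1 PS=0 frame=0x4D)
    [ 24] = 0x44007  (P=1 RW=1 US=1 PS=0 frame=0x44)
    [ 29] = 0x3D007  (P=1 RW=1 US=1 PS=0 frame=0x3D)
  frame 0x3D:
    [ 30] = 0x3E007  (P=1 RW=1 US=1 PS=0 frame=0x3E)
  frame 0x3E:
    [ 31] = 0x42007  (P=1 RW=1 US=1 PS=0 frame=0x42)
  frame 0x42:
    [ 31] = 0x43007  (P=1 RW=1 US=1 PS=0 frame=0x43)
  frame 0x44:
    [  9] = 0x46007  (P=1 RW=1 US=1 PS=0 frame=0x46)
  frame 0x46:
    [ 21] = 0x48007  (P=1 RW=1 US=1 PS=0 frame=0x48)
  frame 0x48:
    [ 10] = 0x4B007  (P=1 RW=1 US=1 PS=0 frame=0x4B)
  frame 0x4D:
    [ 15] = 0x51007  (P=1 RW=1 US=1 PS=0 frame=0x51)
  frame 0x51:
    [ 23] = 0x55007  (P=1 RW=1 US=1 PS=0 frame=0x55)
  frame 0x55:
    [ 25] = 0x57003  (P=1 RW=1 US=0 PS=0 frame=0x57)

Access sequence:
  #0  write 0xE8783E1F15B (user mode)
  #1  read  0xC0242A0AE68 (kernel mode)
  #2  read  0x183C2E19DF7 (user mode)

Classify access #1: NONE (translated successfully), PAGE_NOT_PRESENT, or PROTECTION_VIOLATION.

Trace:
#0 VA=0xE8783E1F15B (w,user):
  [0] read 0x3C idx=29: raw=0x3D007 flags P=1 W=1 U=1 S=0
  [1] read 0x3D idx=30: raw=0x3E007 flags P=1 W=1 U=1 S=0
  [2] read 0x3E idx=31: raw=0x42007 flags P=1 W=1 U=1 S=0
  [3] read 0x42 idx=31: raw=0x43007 flags P=1 W=1 U=1 S=0
  → PA=0x4315B  (4 entries read)
#1 VA=0xC0242A0AE68 (r,kernel):
  [0] read 0x3C idx=24: raw=0x44007 flags P=1 W=1 U=1 S=0
  [1] read 0x44 idx=9: raw=0x46007 flags P=1 W=1 U=1 S=0
  [2] read 0x46 idx=21: raw=0x48007 flags P=1 W=1 U=1 S=0
  [3] read 0x48 idx=10: raw=0x4B007 flags P=1 W=1 U=1 S=0
  → PA=0x4BE68  (4 entries read)
#2 VA=0x183C2E19DF7 (r,user):
  [0] read 0x3C idx=3: raw=0x4D007 flags P=1 W=1 U=1 S=0
  [1] read 0x4D idx=15: raw=0x51007 flags P=1 W=1 U=1 S=0
  [2] read 0x51 idx=23: raw=0x55007 flags P=1 W=1 U=1 S=0
  [3] read 0x55 idx=25: raw=0x57003 flags P=1 W=1 U=0 S=0
  ⇒ fault: PROTECTION_VIOLATION  — 4 lookups

Access #1 fault: NONE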